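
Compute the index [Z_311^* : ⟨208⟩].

ord(208) | φ(311) = 311 − 1 = 310 = 2 · 5 · 31.
Divisors of 310: 1, 2, 5, 10, 31, 62, 155, 310.
Check 208^d mod 311 for each divisor in increasing order:
208^1 ≡ 208 (mod 311)
208^2 ≡ 35 (mod 311)
208^5 ≡ 91 (mod 311)
208^10 ≡ 195 (mod 311)
208^31 ≡ 216 (mod 311)
208^62 ≡ 6 (mod 311)
208^155 ≡ 1 (mod 311) ✓
So ord_311(208) = 155, hence |⟨208⟩| = 155.
Index = |(Z/311Z)^×| / |⟨208⟩| = 310 / 155 = 2.

2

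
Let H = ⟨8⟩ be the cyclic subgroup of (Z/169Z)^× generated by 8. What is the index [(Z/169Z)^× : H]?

3

ord(8) | φ(169) = φ(13^2) = 13·(13−1) = 156 = 2^2 · 3 · 13.
Divisors of 156: 1, 2, 3, 4, 6, 12, 13, 26, 39, 52, 78, 156.
Evaluate successive powers at the divisors of 156:
8^1 ≡ 8 (mod 169)
8^2 ≡ 64 (mod 169)
8^3 ≡ 5 (mod 169)
8^4 ≡ 40 (mod 169)
8^6 ≡ 25 (mod 169)
8^12 ≡ 118 (mod 169)
8^13 ≡ 99 (mod 169)
8^26 ≡ 168 (mod 169)
8^39 ≡ 70 (mod 169)
8^52 ≡ 1 (mod 169) ✓
So ord_169(8) = 52, hence |⟨8⟩| = 52.
Index = |(Z/169Z)^×| / |⟨8⟩| = 156 / 52 = 3.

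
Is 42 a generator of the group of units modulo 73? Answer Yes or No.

Yes

φ(73) = 73 − 1 = 72 = 2^3 · 3^2.
Test 42^(72/q) mod 73 for each prime factor q of 72:
42^36 ≡ 72 (mod 73)  [q = 2: ≢ 1 ✓]
42^24 ≡ 64 (mod 73)  [q = 3: ≢ 1 ✓]
All checks pass, so 42 has order 72 and is a primitive root modulo 73.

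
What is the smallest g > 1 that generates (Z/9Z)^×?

2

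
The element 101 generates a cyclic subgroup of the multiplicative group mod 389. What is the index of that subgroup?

1

The order of 101 must divide φ(389) = 389 − 1 = 388 = 2^2 · 97.
Divisors of 388: 1, 2, 4, 97, 194, 388.
Test each divisor d:
101^1 ≡ 101
101^2 ≡ 87
101^4 ≡ 178
101^97 ≡ 115
101^194 ≡ 388
101^388 ≡ 1
Thus |⟨101⟩| = ord(101) = 388.
[(Z/389Z)^× : ⟨101⟩] = 388/388 = 1.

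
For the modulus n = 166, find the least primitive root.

5

φ(166) = φ(2)·φ(83) = 1·82 = 82 = 2 · 41.
Test candidates g = 2, 3, … against the prime factors q ∈ {2, 41} of φ(166): g is a generator iff g^(82/q) ≢ 1 for every such q.
g = 2: gcd(2, 166) = 2 > 1, not a unit — skip.
g = 3: 3^41 ≡ 1 — hits 1, so not a primitive root.
g = 4: gcd(4, 166) = 2 > 1, not a unit — skip.
g = 5: 5^41 ≡ 165; 5^2 ≡ 25 — none is 1, so 5 is a primitive root.
So 5 is the smallest generator of (Z/166Z)^×.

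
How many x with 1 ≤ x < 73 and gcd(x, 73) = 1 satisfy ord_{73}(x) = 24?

8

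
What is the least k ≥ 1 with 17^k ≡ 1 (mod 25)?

By Lagrange's theorem, ord_25(17) divides φ(25) = φ(5^2) = 5·(5−1) = 20 = 2^2 · 5.
Divisors of 20: 1, 2, 4, 5, 10, 20.
Compute 17^d (mod 25) for the divisors d until we hit 1:
17^1 ≡ 17 (mod 25)
17^2 ≡ 14 (mod 25)
17^4 ≡ 21 (mod 25)
17^5 ≡ 7 (mod 25)
17^10 ≡ 24 (mod 25)
17^20 ≡ 1 (mod 25) ✓
So ord_25(17) = 20.

20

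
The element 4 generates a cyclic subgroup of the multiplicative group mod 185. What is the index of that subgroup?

By Lagrange's theorem, ord_185(4) divides φ(185) = φ(5·37) = (5−1)·(37−1) = 4·36 = 144 = 2^4 · 3^2.
Divisors of 144: 1, 2, 3, 4, 6, 8, 9, 12, 16, 18, 24, 36, 48, 72, 144.
Check 4^d mod 185 for each divisor in increasing order:
4^1 ≡ 4
4^2 ≡ 16
4^3 ≡ 64
4^4 ≡ 71
4^6 ≡ 26
4^8 ≡ 46
4^9 ≡ 184
4^12 ≡ 121
4^16 ≡ 81
4^18 ≡ 1
So ord_185(4) = 18, hence |⟨4⟩| = 18.
[(Z/185Z)^× : ⟨4⟩] = 144/18 = 8.

8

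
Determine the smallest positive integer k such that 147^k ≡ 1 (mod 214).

The order of 147 must divide φ(214) = φ(2)·φ(107) = 1·106 = 106 = 2 · 53.
Divisors of 106: 1, 2, 53, 106.
Check 147^d mod 214 for each divisor in increasing order:
147^1 ≡ 147 (mod 214)
147^2 ≡ 209 (mod 214)
147^53 ≡ 1 (mod 214) ✓
Therefore the multiplicative order of 147 modulo 214 is 53.

53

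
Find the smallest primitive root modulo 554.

5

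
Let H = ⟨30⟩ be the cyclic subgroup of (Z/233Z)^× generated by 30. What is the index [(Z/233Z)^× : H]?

2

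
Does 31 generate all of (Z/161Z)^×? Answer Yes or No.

No

161 = 7 · 23 is a product of two distinct odd primes, so (Z/161Z)^× ≅ (Z/7Z)^× × (Z/23Z)^× is not cyclic.
No primitive root modulo 161 exists; in particular 31 is not one.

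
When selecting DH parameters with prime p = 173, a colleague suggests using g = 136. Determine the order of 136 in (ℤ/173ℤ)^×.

43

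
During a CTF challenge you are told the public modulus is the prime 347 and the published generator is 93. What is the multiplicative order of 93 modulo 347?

173

Since 93 ∈ (Z/347Z)^×, its order divides φ(347) = 347 − 1 = 346 = 2 · 173.
Divisors of 346: 1, 2, 173, 346.
Evaluate successive powers at the divisors of 346:
93^1 ≡ 93
93^2 ≡ 321
93^173 ≡ 1
The smallest such exponent is 173, so the order of 93 is 173.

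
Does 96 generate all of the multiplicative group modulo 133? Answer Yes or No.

133 = 7 · 19 is a product of two distinct odd primes, so (Z/133Z)^× ≅ (Z/7Z)^× × (Z/19Z)^× is not cyclic.
No primitive root modulo 133 exists; in particular 96 is not one.

No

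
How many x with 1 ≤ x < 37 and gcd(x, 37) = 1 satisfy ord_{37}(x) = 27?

0

φ(37) = 37 − 1 = 36 = 2^2 · 3^2.
(Z/37Z)^× is cyclic (|G| = 36); a cyclic group of order m has exactly φ(d) elements of each order d | m, and none otherwise.
Here 36 is not a multiple of 27, so there are no elements of order 27.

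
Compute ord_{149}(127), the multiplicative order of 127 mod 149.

By Lagrange's theorem, ord_149(127) divides φ(149) = 149 − 1 = 148 = 2^2 · 37.
Divisors of 148: 1, 2, 4, 37, 74, 148.
Check 127^d mod 149 for each divisor in increasing order:
127^1 ≡ 127 (mod 149)
127^2 ≡ 37 (mod 149)
127^4 ≡ 28 (mod 149)
127^37 ≡ 1 (mod 149) ✓
Therefore the multiplicative order of 127 modulo 149 is 37.

37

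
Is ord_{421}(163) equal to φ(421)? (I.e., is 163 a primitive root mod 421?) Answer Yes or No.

No

φ(421) = 421 − 1 = 420 = 2^2 · 3 · 5 · 7.
Test 163^(420/q) mod 421 for each prime factor q of 420:
163^210 ≡ 1 (mod 421)  [q = 2: ≡ 1 ✗]
163^140 ≡ 400 (mod 421)  [q = 3: ≢ 1 ✓]
163^84 ≡ 252 (mod 421)  [q = 5: ≢ 1 ✓]
163^60 ≡ 385 (mod 421)  [q = 7: ≢ 1 ✓]
Since 163^210 ≡ 1, the order of 163 divides 210 < 420, so 163 is not a primitive root.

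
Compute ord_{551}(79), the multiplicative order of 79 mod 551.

252

By Lagrange's theorem, ord_551(79) divides φ(551) = φ(19·29) = (19−1)·(29−1) = 18·28 = 504 = 2^3 · 3^2 · 7.
Divisors of 504: 1, 2, 3, 4, 6, 7, 8, 9, 12, 14, 18, 21, 24, 28, 36, 42, 56, 63, 72, 84, 126, 168, 252, 504.
Evaluate successive powers at the divisors of 504:
79^1 ≡ 79 (mod 551)
79^2 ≡ 180 (mod 551)
79^3 ≡ 445 (mod 551)
79^4 ≡ 442 (mod 551)
79^6 ≡ 216 (mod 551)
79^7 ≡ 534 (mod 551)
79^8 ≡ 310 (mod 551)
79^9 ≡ 246 (mod 551)
79^12 ≡ 372 (mod 551)
79^14 ≡ 289 (mod 551)
79^18 ≡ 457 (mod 551)
79^21 ≡ 46 (mod 551)
79^24 ≡ 83 (mod 551)
79^28 ≡ 320 (mod 551)
79^36 ≡ 20 (mod 551)
79^42 ≡ 463 (mod 551)
79^56 ≡ 465 (mod 551)
79^63 ≡ 360 (mod 551)
79^72 ≡ 400 (mod 551)
79^84 ≡ 30 (mod 551)
79^126 ≡ 115 (mod 551)
79^168 ≡ 349 (mod 551)
79^252 ≡ 1 (mod 551) ✓
So ord_551(79) = 252.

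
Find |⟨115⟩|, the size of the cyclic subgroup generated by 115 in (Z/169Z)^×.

Since 115 ∈ (Z/169Z)^×, its order divides φ(169) = φ(13^2) = 13·(13−1) = 156 = 2^2 · 3 · 13.
Divisors of 156: 1, 2, 3, 4, 6, 12, 13, 26, 39, 52, 78, 156.
Test each divisor d:
115^1 ≡ 115 (mod 169)
115^2 ≡ 43 (mod 169)
115^3 ≡ 44 (mod 169)
115^4 ≡ 159 (mod 169)
115^6 ≡ 77 (mod 169)
115^12 ≡ 14 (mod 169)
115^13 ≡ 89 (mod 169)
115^26 ≡ 147 (mod 169)
115^39 ≡ 70 (mod 169)
115^52 ≡ 146 (mod 169)
115^78 ≡ 168 (mod 169)
115^156 ≡ 1 (mod 169) ✓
Therefore the multiplicative order of 115 modulo 169 is 156.

156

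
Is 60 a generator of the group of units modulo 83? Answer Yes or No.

Yes

φ(83) = 83 − 1 = 82 = 2 · 41.
It suffices to check that the order of 60 is not a proper divisor of 82: compute 60^(82/q) for q ∈ {2, 41}.
60^41 ≡ 82 (mod 83)  [q = 2: ≢ 1 ✓]
60^2 ≡ 31 (mod 83)  [q = 41: ≢ 1 ✓]
None equal 1, so ord_83(60) = 82: 60 is a primitive root.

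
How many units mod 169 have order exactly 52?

24

φ(169) = φ(13^2) = 13·(13−1) = 156 = 2^2 · 3 · 13.
In a cyclic group of order 156, there are φ(d) elements of order d for each divisor d of 156, and zero for non-divisors.
52 = 2^2 · 13 divides 156, and φ(52) = 24.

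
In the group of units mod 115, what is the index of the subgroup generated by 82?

2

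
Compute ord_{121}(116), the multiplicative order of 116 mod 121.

The order of 116 must divide φ(121) = φ(11^2) = 11·(11−1) = 110 = 2 · 5 · 11.
Divisors of 110: 1, 2, 5, 10, 11, 22, 55, 110.
Compute 116^d (mod 121) for the divisors d until we hit 1:
116^1 ≡ 116 (mod 121)
116^2 ≡ 25 (mod 121)
116^5 ≡ 21 (mod 121)
116^10 ≡ 78 (mod 121)
116^11 ≡ 94 (mod 121)
116^22 ≡ 3 (mod 121)
116^55 ≡ 120 (mod 121)
116^110 ≡ 1 (mod 121) ✓
Hence ord(116) = 110.

110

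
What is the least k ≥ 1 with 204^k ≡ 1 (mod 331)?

By Lagrange's theorem, ord_331(204) divides φ(331) = 331 − 1 = 330 = 2 · 3 · 5 · 11.
Divisors of 330: 1, 2, 3, 5, 6, 10, 11, 15, 22, 30, 33, 55, 66, 110, 165, 330.
Evaluate successive powers at the divisors of 330:
204^1 ≡ 204
204^2 ≡ 241
204^3 ≡ 176
204^5 ≡ 48
204^6 ≡ 193
204^10 ≡ 318
204^11 ≡ 327
204^15 ≡ 38
204^22 ≡ 16
204^30 ≡ 120
204^33 ≡ 267
204^55 ≡ 300
204^66 ≡ 124
204^110 ≡ 299
204^165 ≡ 330
204^330 ≡ 1
So ord_331(204) = 330.

330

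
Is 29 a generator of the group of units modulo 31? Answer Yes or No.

No

φ(31) = 31 − 1 = 30 = 2 · 3 · 5.
It suffices to check that the order of 29 is not a proper divisor of 30: compute 29^(30/q) for q ∈ {2, 3, 5}.
29^15 ≡ 30 (mod 31)  [q = 2: ≢ 1 ✓]
29^10 ≡ 1 (mod 31)  [q = 3: ≡ 1 ✗]
29^6 ≡ 2 (mod 31)  [q = 5: ≢ 1 ✓]
29^10 ≡ 1 shows ord(29) | 10, strictly less than φ(31); not a primitive root.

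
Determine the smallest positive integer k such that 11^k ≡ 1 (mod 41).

40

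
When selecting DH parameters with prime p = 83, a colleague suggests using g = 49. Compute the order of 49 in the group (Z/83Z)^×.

41

ord(49) | φ(83) = 83 − 1 = 82 = 2 · 41.
Divisors of 82: 1, 2, 41, 82.
Compute 49^d (mod 83) for the divisors d until we hit 1:
49^1 ≡ 49 (mod 83)
49^2 ≡ 77 (mod 83)
49^41 ≡ 1 (mod 83) ✓
Hence ord(49) = 41.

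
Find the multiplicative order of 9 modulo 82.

4

Since 9 ∈ (Z/82Z)^×, its order divides φ(82) = φ(2)·φ(41) = 1·40 = 40 = 2^3 · 5.
Divisors of 40: 1, 2, 4, 5, 8, 10, 20, 40.
Test each divisor d:
9^1 ≡ 9
9^2 ≡ 81
9^4 ≡ 1
Therefore the multiplicative order of 9 modulo 82 is 4.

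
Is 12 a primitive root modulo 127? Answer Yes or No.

φ(127) = 127 − 1 = 126 = 2 · 3^2 · 7.
An element g generates (Z/127Z)^× iff g^(126/q) ≢ 1 (mod 127) for each prime q ∈ {2, 3, 7}.
12^63 ≡ 126 (mod 127)  [q = 2: ≢ 1 ✓]
12^42 ≡ 107 (mod 127)  [q = 3: ≢ 1 ✓]
12^18 ≡ 8 (mod 127)  [q = 7: ≢ 1 ✓]
Every test exponent gives a nontrivial residue, hence 12 generates the full group.

Yes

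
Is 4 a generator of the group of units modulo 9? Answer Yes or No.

φ(9) = φ(3^2) = 3·(3−1) = 6 = 2 · 3.
It suffices to check that the order of 4 is not a proper divisor of 6: compute 4^(6/q) for q ∈ {2, 3}.
4^3 ≡ 1 (mod 9)  [q = 2: ≡ 1 ✗]
4^2 ≡ 7 (mod 9)  [q = 3: ≢ 1 ✓]
4^3 ≡ 1 shows ord(4) | 3, strictly less than φ(9); not a primitive root.

No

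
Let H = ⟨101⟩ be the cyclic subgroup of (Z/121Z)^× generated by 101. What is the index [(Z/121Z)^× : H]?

ord(101) | φ(121) = φ(11^2) = 11·(11−1) = 110 = 2 · 5 · 11.
Divisors of 110: 1, 2, 5, 10, 11, 22, 55, 110.
Compute 101^d (mod 121) for the divisors d until we hit 1:
101^1 ≡ 101
101^2 ≡ 37
101^5 ≡ 87
101^10 ≡ 67
101^11 ≡ 112
101^22 ≡ 81
101^55 ≡ 120
101^110 ≡ 1
The order of 101 is 110, so the subgroup it generates has 110 elements.
Index = |(Z/121Z)^×| / |⟨101⟩| = 110 / 110 = 1.

1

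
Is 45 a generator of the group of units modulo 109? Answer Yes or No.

φ(109) = 109 − 1 = 108 = 2^2 · 3^3.
It suffices to check that the order of 45 is not a proper divisor of 108: compute 45^(108/q) for q ∈ {2, 3}.
45^54 ≡ 1 (mod 109)  [q = 2: ≡ 1 ✗]
45^36 ≡ 1 (mod 109)  [q = 3: ≡ 1 ✗]
Since 45^54 ≡ 1, the order of 45 divides 54 < 108, so 45 is not a primitive root.

No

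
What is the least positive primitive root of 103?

5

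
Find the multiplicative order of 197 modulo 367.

366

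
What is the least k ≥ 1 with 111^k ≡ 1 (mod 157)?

The order of 111 must divide φ(157) = 157 − 1 = 156 = 2^2 · 3 · 13.
Divisors of 156: 1, 2, 3, 4, 6, 12, 13, 26, 39, 52, 78, 156.
Check 111^d mod 157 for each divisor in increasing order:
111^1 ≡ 111 (mod 157)
111^2 ≡ 75 (mod 157)
111^3 ≡ 4 (mod 157)
111^4 ≡ 130 (mod 157)
111^6 ≡ 16 (mod 157)
111^12 ≡ 99 (mod 157)
111^13 ≡ 156 (mod 157)
111^26 ≡ 1 (mod 157) ✓
Hence ord(111) = 26.

26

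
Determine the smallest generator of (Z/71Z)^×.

7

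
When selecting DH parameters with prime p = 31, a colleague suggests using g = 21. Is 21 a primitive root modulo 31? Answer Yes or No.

Yes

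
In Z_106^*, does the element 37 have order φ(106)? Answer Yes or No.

No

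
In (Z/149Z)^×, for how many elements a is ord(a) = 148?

φ(149) = 149 − 1 = 148 = 2^2 · 37.
In a cyclic group of order 148, there are φ(d) elements of order d for each divisor d of 148, and zero for non-divisors.
148 = 2^2 · 37 divides 148, and φ(148) = 72.

72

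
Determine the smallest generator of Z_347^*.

φ(347) = 347 − 1 = 346 = 2 · 173.
Test candidates g = 2, 3, … against the prime factors q ∈ {2, 173} of φ(347): g is a generator iff g^(346/q) ≢ 1 for every such q.
g = 2: 2^173 ≡ 346; 2^2 ≡ 4 — none is 1, so 2 is a primitive root.
So 2 is the smallest generator of (Z/347Z)^×.

2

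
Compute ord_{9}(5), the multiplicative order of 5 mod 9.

6

ord(5) | φ(9) = φ(3^2) = 3·(3−1) = 6 = 2 · 3.
Divisors of 6: 1, 2, 3, 6.
Test each divisor d:
5^1 ≡ 5
5^2 ≡ 7
5^3 ≡ 8
5^6 ≡ 1
The smallest such exponent is 6, so the order of 5 is 6.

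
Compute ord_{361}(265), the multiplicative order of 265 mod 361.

38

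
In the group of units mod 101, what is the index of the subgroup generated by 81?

4

Since 81 ∈ (Z/101Z)^×, its order divides φ(101) = 101 − 1 = 100 = 2^2 · 5^2.
Divisors of 100: 1, 2, 4, 5, 10, 20, 25, 50, 100.
Compute 81^d (mod 101) for the divisors d until we hit 1:
81^1 ≡ 81 (mod 101)
81^2 ≡ 97 (mod 101)
81^4 ≡ 16 (mod 101)
81^5 ≡ 84 (mod 101)
81^10 ≡ 87 (mod 101)
81^20 ≡ 95 (mod 101)
81^25 ≡ 1 (mod 101) ✓
So ord_101(81) = 25, hence |⟨81⟩| = 25.
[(Z/101Z)^× : ⟨81⟩] = 100/25 = 4.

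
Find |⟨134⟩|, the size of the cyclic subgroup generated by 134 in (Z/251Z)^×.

By Lagrange's theorem, ord_251(134) divides φ(251) = 251 − 1 = 250 = 2 · 5^3.
Divisors of 250: 1, 2, 5, 10, 25, 50, 125, 250.
Check 134^d mod 251 for each divisor in increasing order:
134^1 ≡ 134 (mod 251)
134^2 ≡ 135 (mod 251)
134^5 ≡ 171 (mod 251)
134^10 ≡ 125 (mod 251)
134^25 ≡ 231 (mod 251)
134^50 ≡ 149 (mod 251)
134^125 ≡ 250 (mod 251)
134^250 ≡ 1 (mod 251) ✓
So ord_251(134) = 250.

250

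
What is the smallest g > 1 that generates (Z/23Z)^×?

φ(23) = 23 − 1 = 22 = 2 · 11.
Test candidates g = 2, 3, … against the prime factors q ∈ {2, 11} of φ(23): g is a generator iff g^(22/q) ≢ 1 for every such q.
g = 2: 2^11 ≡ 1 — hits 1, so not a primitive root.
g = 3: 3^11 ≡ 1 — hits 1, so not a primitive root.
g = 4: 4^11 ≡ 1 — hits 1, so not a primitive root.
g = 5: 5^11 ≡ 22; 5^2 ≡ 2 — none is 1, so 5 is a primitive root.
So 5 is the smallest generator of (Z/23Z)^×.

5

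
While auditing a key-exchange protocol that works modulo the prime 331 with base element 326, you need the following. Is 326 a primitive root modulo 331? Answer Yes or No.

Yes

φ(331) = 331 − 1 = 330 = 2 · 3 · 5 · 11.
326 is a primitive root mod 331 iff 326^(φ(331)/q) ≢ 1 for every prime q | φ(331), i.e. q ∈ {2, 3, 5, 11}.
326^165 ≡ 330 (mod 331)  [q = 2: ≢ 1 ✓]
326^110 ≡ 31 (mod 331)  [q = 3: ≢ 1 ✓]
326^66 ≡ 64 (mod 331)  [q = 5: ≢ 1 ✓]
326^30 ≡ 180 (mod 331)  [q = 11: ≢ 1 ✓]
None equal 1, so ord_331(326) = 330: 326 is a primitive root.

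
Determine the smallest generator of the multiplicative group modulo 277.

5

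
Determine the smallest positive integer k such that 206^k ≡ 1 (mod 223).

The order of 206 must divide φ(223) = 223 − 1 = 222 = 2 · 3 · 37.
Divisors of 222: 1, 2, 3, 6, 37, 74, 111, 222.
Test each divisor d:
206^1 ≡ 206 (mod 223)
206^2 ≡ 66 (mod 223)
206^3 ≡ 216 (mod 223)
206^6 ≡ 49 (mod 223)
206^37 ≡ 222 (mod 223)
206^74 ≡ 1 (mod 223) ✓
Therefore the multiplicative order of 206 modulo 223 is 74.

74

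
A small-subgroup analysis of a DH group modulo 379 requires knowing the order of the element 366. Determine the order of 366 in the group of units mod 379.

189

Since 366 ∈ (Z/379Z)^×, its order divides φ(379) = 379 − 1 = 378 = 2 · 3^3 · 7.
Divisors of 378: 1, 2, 3, 6, 7, 9, 14, 18, 21, 27, 42, 54, 63, 126, 189, 378.
Evaluate successive powers at the divisors of 378:
366^1 ≡ 366 (mod 379)
366^2 ≡ 169 (mod 379)
366^3 ≡ 77 (mod 379)
366^6 ≡ 244 (mod 379)
366^7 ≡ 239 (mod 379)
366^9 ≡ 217 (mod 379)
366^14 ≡ 271 (mod 379)
366^18 ≡ 93 (mod 379)
366^21 ≡ 339 (mod 379)
366^27 ≡ 94 (mod 379)
366^42 ≡ 84 (mod 379)
366^54 ≡ 119 (mod 379)
366^63 ≡ 51 (mod 379)
366^126 ≡ 327 (mod 379)
366^189 ≡ 1 (mod 379) ✓
Hence ord(366) = 189.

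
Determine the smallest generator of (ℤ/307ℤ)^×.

5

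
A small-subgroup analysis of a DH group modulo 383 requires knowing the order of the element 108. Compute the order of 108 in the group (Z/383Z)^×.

191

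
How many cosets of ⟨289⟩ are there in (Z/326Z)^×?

6

Since 289 ∈ (Z/326Z)^×, its order divides φ(326) = φ(2)·φ(163) = 1·162 = 162 = 2 · 3^4.
Divisors of 162: 1, 2, 3, 6, 9, 18, 27, 54, 81, 162.
Evaluate successive powers at the divisors of 162:
289^1 ≡ 289
289^2 ≡ 65
289^3 ≡ 203
289^6 ≡ 133
289^9 ≡ 267
289^18 ≡ 221
289^27 ≡ 1
The order of 289 is 27, so the subgroup it generates has 27 elements.
Index = |(Z/326Z)^×| / |⟨289⟩| = 162 / 27 = 6.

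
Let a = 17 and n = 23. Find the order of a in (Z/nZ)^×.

The order of 17 must divide φ(23) = 23 − 1 = 22 = 2 · 11.
Divisors of 22: 1, 2, 11, 22.
Evaluate successive powers at the divisors of 22:
17^1 ≡ 17 (mod 23)
17^2 ≡ 13 (mod 23)
17^11 ≡ 22 (mod 23)
17^22 ≡ 1 (mod 23) ✓
So ord_23(17) = 22.

22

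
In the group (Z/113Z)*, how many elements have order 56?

φ(113) = 113 − 1 = 112 = 2^4 · 7.
Since (Z/113Z)^× is cyclic of order 112, the number of elements of order d is φ(d) when d | 112 and 0 otherwise.
56 = 2^3 · 7 divides 112, and φ(56) = 24.

24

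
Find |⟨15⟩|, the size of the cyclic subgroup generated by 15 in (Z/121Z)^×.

Since 15 ∈ (Z/121Z)^×, its order divides φ(121) = φ(11^2) = 11·(11−1) = 110 = 2 · 5 · 11.
Divisors of 110: 1, 2, 5, 10, 11, 22, 55, 110.
Check 15^d mod 121 for each divisor in increasing order:
15^1 ≡ 15 (mod 121)
15^2 ≡ 104 (mod 121)
15^5 ≡ 100 (mod 121)
15^10 ≡ 78 (mod 121)
15^11 ≡ 81 (mod 121)
15^22 ≡ 27 (mod 121)
15^55 ≡ 1 (mod 121) ✓
So ord_121(15) = 55.

55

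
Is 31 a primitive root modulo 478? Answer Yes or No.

No

φ(478) = φ(2)·φ(239) = 1·238 = 238 = 2 · 7 · 17.
An element g generates (Z/478Z)^× iff g^(238/q) ≢ 1 (mod 478) for each prime q ∈ {2, 7, 17}.
31^119 ≡ 1 (mod 478)  [q = 2: ≡ 1 ✗]
31^34 ≡ 249 (mod 478)  [q = 7: ≢ 1 ✓]
31^14 ≡ 211 (mod 478)  [q = 17: ≢ 1 ✓]
Since 31^119 ≡ 1, the order of 31 divides 119 < 238, so 31 is not a primitive root.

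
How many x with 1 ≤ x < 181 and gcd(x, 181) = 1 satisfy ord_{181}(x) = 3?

φ(181) = 181 − 1 = 180 = 2^2 · 3^2 · 5.
In a cyclic group of order 180, there are φ(d) elements of order d for each divisor d of 180, and zero for non-divisors.
3 | 180, and φ(3) = 3 − 1 = 2.

2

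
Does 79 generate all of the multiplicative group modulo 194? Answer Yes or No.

No

φ(194) = φ(2)·φ(97) = 1·96 = 96 = 2^5 · 3.
It suffices to check that the order of 79 is not a proper divisor of 96: compute 79^(96/q) for q ∈ {2, 3}.
79^48 ≡ 1 (mod 194)  [q = 2: ≡ 1 ✗]
79^32 ≡ 1 (mod 194)  [q = 3: ≡ 1 ✗]
79^48 ≡ 1 shows ord(79) | 48, strictly less than φ(194); not a primitive root.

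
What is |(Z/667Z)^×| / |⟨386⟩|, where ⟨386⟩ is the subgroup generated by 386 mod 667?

4

ord(386) | φ(667) = φ(23·29) = (23−1)·(29−1) = 22·28 = 616 = 2^3 · 7 · 11.
Divisors of 616: 1, 2, 4, 7, 8, 11, 14, 22, 28, 44, 56, 77, 88, 154, 308, 616.
Compute 386^d (mod 667) for the divisors d until we hit 1:
386^1 ≡ 386 (mod 667)
386^2 ≡ 255 (mod 667)
386^4 ≡ 326 (mod 667)
386^7 ≡ 144 (mod 667)
386^8 ≡ 223 (mod 667)
386^11 ≡ 254 (mod 667)
386^14 ≡ 59 (mod 667)
386^22 ≡ 484 (mod 667)
386^28 ≡ 146 (mod 667)
386^44 ≡ 139 (mod 667)
386^56 ≡ 639 (mod 667)
386^77 ≡ 231 (mod 667)
386^88 ≡ 645 (mod 667)
386^154 ≡ 1 (mod 667) ✓
The order of 386 is 154, so the subgroup it generates has 154 elements.
[(Z/667Z)^× : ⟨386⟩] = 616/154 = 4.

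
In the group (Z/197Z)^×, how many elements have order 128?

0

φ(197) = 197 − 1 = 196 = 2^2 · 7^2.
In a cyclic group of order 196, there are φ(d) elements of order d for each divisor d of 196, and zero for non-divisors.
128 does not divide 196, so no element of (Z/197Z)^× has order 128.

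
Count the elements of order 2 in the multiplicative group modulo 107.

1

φ(107) = 107 − 1 = 106 = 2 · 53.
(Z/107Z)^× is cyclic (|G| = 106); a cyclic group of order m has exactly φ(d) elements of each order d | m, and none otherwise.
2 | 106, and φ(2) = 2 − 1 = 1.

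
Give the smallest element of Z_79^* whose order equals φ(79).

3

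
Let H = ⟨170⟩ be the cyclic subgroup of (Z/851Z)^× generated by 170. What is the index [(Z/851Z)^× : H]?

The order of 170 must divide φ(851) = φ(23·37) = (23−1)·(37−1) = 22·36 = 792 = 2^3 · 3^2 · 11.
Divisors of 792: 1, 2, 3, 4, 6, 8, 9, 11, 12, 18, 22, 24, 33, 36, 44, 66, 72, 88, 99, 132, 198, 264, 396, 792.
Evaluate successive powers at the divisors of 792:
170^1 ≡ 170 (mod 851)
170^2 ≡ 817 (mod 851)
170^3 ≡ 177 (mod 851)
170^4 ≡ 305 (mod 851)
170^6 ≡ 693 (mod 851)
170^8 ≡ 266 (mod 851)
170^9 ≡ 117 (mod 851)
170^11 ≡ 277 (mod 851)
170^12 ≡ 285 (mod 851)
170^18 ≡ 73 (mod 851)
170^22 ≡ 139 (mod 851)
170^24 ≡ 380 (mod 851)
170^33 ≡ 208 (mod 851)
170^36 ≡ 223 (mod 851)
170^44 ≡ 599 (mod 851)
170^66 ≡ 714 (mod 851)
170^72 ≡ 371 (mod 851)
170^88 ≡ 530 (mod 851)
170^99 ≡ 438 (mod 851)
170^132 ≡ 47 (mod 851)
170^198 ≡ 369 (mod 851)
170^264 ≡ 507 (mod 851)
170^396 ≡ 1 (mod 851) ✓
Thus |⟨170⟩| = ord(170) = 396.
[(Z/851Z)^× : ⟨170⟩] = 792/396 = 2.

2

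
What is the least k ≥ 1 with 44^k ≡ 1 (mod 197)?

By Lagrange's theorem, ord_197(44) divides φ(197) = 197 − 1 = 196 = 2^2 · 7^2.
Divisors of 196: 1, 2, 4, 7, 14, 28, 49, 98, 196.
Check 44^d mod 197 for each divisor in increasing order:
44^1 ≡ 44 (mod 197)
44^2 ≡ 163 (mod 197)
44^4 ≡ 171 (mod 197)
44^7 ≡ 87 (mod 197)
44^14 ≡ 83 (mod 197)
44^28 ≡ 191 (mod 197)
44^49 ≡ 14 (mod 197)
44^98 ≡ 196 (mod 197)
44^196 ≡ 1 (mod 197) ✓
So ord_197(44) = 196.

196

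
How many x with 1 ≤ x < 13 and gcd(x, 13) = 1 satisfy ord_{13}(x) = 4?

φ(13) = 13 − 1 = 12 = 2^2 · 3.
Since (Z/13Z)^× is cyclic of order 12, the number of elements of order d is φ(d) when d | 12 and 0 otherwise.
4 = 2^2 divides 12, and φ(4) = 2.

2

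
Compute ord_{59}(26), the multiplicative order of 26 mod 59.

Since 26 ∈ (Z/59Z)^×, its order divides φ(59) = 59 − 1 = 58 = 2 · 29.
Divisors of 58: 1, 2, 29, 58.
Test each divisor d:
26^1 ≡ 26 (mod 59)
26^2 ≡ 27 (mod 59)
26^29 ≡ 1 (mod 59) ✓
So ord_59(26) = 29.

29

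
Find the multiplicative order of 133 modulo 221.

48

Since 133 ∈ (Z/221Z)^×, its order divides φ(221) = φ(13·17) = (13−1)·(17−1) = 12·16 = 192 = 2^6 · 3.
Divisors of 192: 1, 2, 3, 4, 6, 8, 12, 16, 24, 32, 48, 64, 96, 192.
Evaluate successive powers at the divisors of 192:
133^1 ≡ 133 (mod 221)
133^2 ≡ 9 (mod 221)
133^3 ≡ 92 (mod 221)
133^4 ≡ 81 (mod 221)
133^6 ≡ 66 (mod 221)
133^8 ≡ 152 (mod 221)
133^12 ≡ 157 (mod 221)
133^16 ≡ 120 (mod 221)
133^24 ≡ 118 (mod 221)
133^32 ≡ 35 (mod 221)
133^48 ≡ 1 (mod 221) ✓
The smallest such exponent is 48, so the order of 133 is 48.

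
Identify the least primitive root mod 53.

2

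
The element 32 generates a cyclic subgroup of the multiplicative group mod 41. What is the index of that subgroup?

10

By Lagrange's theorem, ord_41(32) divides φ(41) = 41 − 1 = 40 = 2^3 · 5.
Divisors of 40: 1, 2, 4, 5, 8, 10, 20, 40.
Evaluate successive powers at the divisors of 40:
32^1 ≡ 32
32^2 ≡ 40
32^4 ≡ 1
So ord_41(32) = 4, hence |⟨32⟩| = 4.
Index = |(Z/41Z)^×| / |⟨32⟩| = 40 / 4 = 10.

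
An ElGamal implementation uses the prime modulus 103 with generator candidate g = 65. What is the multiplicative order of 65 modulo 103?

The order of 65 must divide φ(103) = 103 − 1 = 102 = 2 · 3 · 17.
Divisors of 102: 1, 2, 3, 6, 17, 34, 51, 102.
Compute 65^d (mod 103) for the divisors d until we hit 1:
65^1 ≡ 65
65^2 ≡ 2
65^3 ≡ 27
65^6 ≡ 8
65^17 ≡ 57
65^34 ≡ 56
65^51 ≡ 102
65^102 ≡ 1
So ord_103(65) = 102.

102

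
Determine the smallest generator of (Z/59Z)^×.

2

φ(59) = 59 − 1 = 58 = 2 · 29.
Test candidates g = 2, 3, … against the prime factors q ∈ {2, 29} of φ(59): g is a generator iff g^(58/q) ≢ 1 for every such q.
g = 2: 2^29 ≡ 58; 2^2 ≡ 4 — none is 1, so 2 is a primitive root.
Hence the least primitive root of 59 is 2.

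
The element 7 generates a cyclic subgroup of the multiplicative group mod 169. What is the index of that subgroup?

1

The order of 7 must divide φ(169) = φ(13^2) = 13·(13−1) = 156 = 2^2 · 3 · 13.
Divisors of 156: 1, 2, 3, 4, 6, 12, 13, 26, 39, 52, 78, 156.
Check 7^d mod 169 for each divisor in increasing order:
7^1 ≡ 7 (mod 169)
7^2 ≡ 49 (mod 169)
7^3 ≡ 5 (mod 169)
7^4 ≡ 35 (mod 169)
7^6 ≡ 25 (mod 169)
7^12 ≡ 118 (mod 169)
7^13 ≡ 150 (mod 169)
7^26 ≡ 23 (mod 169)
7^39 ≡ 70 (mod 169)
7^52 ≡ 22 (mod 169)
7^78 ≡ 168 (mod 169)
7^156 ≡ 1 (mod 169) ✓
So ord_169(7) = 156, hence |⟨7⟩| = 156.
Index = |(Z/169Z)^×| / |⟨7⟩| = 156 / 156 = 1.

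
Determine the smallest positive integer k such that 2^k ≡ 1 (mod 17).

Since 2 ∈ (Z/17Z)^×, its order divides φ(17) = 17 − 1 = 16 = 2^4.
Divisors of 16: 1, 2, 4, 8, 16.
Evaluate successive powers at the divisors of 16:
2^1 ≡ 2 (mod 17)
2^2 ≡ 4 (mod 17)
2^4 ≡ 16 (mod 17)
2^8 ≡ 1 (mod 17) ✓
The smallest such exponent is 8, so the order of 2 is 8.

8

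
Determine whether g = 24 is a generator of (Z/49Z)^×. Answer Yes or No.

Yes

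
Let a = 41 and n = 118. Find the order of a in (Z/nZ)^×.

By Lagrange's theorem, ord_118(41) divides φ(118) = φ(2)·φ(59) = 1·58 = 58 = 2 · 29.
Divisors of 58: 1, 2, 29, 58.
Check 41^d mod 118 for each divisor in increasing order:
41^1 ≡ 41 (mod 118)
41^2 ≡ 29 (mod 118)
41^29 ≡ 1 (mod 118) ✓
Hence ord(41) = 29.

29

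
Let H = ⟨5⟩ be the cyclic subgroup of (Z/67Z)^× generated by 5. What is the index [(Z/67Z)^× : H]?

By Lagrange's theorem, ord_67(5) divides φ(67) = 67 − 1 = 66 = 2 · 3 · 11.
Divisors of 66: 1, 2, 3, 6, 11, 22, 33, 66.
Evaluate successive powers at the divisors of 66:
5^1 ≡ 5
5^2 ≡ 25
5^3 ≡ 58
5^6 ≡ 14
5^11 ≡ 66
5^22 ≡ 1
So ord_67(5) = 22, hence |⟨5⟩| = 22.
[(Z/67Z)^× : ⟨5⟩] = 66/22 = 3.

3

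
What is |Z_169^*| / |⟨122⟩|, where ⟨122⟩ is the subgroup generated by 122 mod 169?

3

The order of 122 must divide φ(169) = φ(13^2) = 13·(13−1) = 156 = 2^2 · 3 · 13.
Divisors of 156: 1, 2, 3, 4, 6, 12, 13, 26, 39, 52, 78, 156.
Test each divisor d:
122^1 ≡ 122 (mod 169)
122^2 ≡ 12 (mod 169)
122^3 ≡ 112 (mod 169)
122^4 ≡ 144 (mod 169)
122^6 ≡ 38 (mod 169)
122^12 ≡ 92 (mod 169)
122^13 ≡ 70 (mod 169)
122^26 ≡ 168 (mod 169)
122^39 ≡ 99 (mod 169)
122^52 ≡ 1 (mod 169) ✓
The order of 122 is 52, so the subgroup it generates has 52 elements.
[(Z/169Z)^× : ⟨122⟩] = 156/52 = 3.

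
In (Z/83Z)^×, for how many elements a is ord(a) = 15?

φ(83) = 83 − 1 = 82 = 2 · 41.
Since (Z/83Z)^× is cyclic of order 82, the number of elements of order d is φ(d) when d | 82 and 0 otherwise.
Here 82 is not a multiple of 15, so there are no elements of order 15.

0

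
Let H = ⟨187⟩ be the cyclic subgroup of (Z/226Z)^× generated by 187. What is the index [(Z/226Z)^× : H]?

The order of 187 must divide φ(226) = φ(2)·φ(113) = 1·112 = 112 = 2^4 · 7.
Divisors of 112: 1, 2, 4, 7, 8, 14, 16, 28, 56, 112.
Test each divisor d:
187^1 ≡ 187 (mod 226)
187^2 ≡ 165 (mod 226)
187^4 ≡ 105 (mod 226)
187^7 ≡ 65 (mod 226)
187^8 ≡ 177 (mod 226)
187^14 ≡ 157 (mod 226)
187^16 ≡ 141 (mod 226)
187^28 ≡ 15 (mod 226)
187^56 ≡ 225 (mod 226)
187^112 ≡ 1 (mod 226) ✓
The order of 187 is 112, so the subgroup it generates has 112 elements.
Index = |(Z/226Z)^×| / |⟨187⟩| = 112 / 112 = 1.

1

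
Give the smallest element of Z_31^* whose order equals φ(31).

φ(31) = 31 − 1 = 30 = 2 · 3 · 5.
Test candidates g = 2, 3, … against the prime factors q ∈ {2, 3, 5} of φ(31): g is a generator iff g^(30/q) ≢ 1 for every such q.
g = 2: 2^15 ≡ 1 — hits 1, so not a primitive root.
g = 3: 3^15 ≡ 30; 3^10 ≡ 25; 3^6 ≡ 16 — none is 1, so 3 is a primitive root.
So 3 is the smallest generator of (Z/31Z)^×.

3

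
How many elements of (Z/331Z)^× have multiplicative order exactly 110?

φ(331) = 331 − 1 = 330 = 2 · 3 · 5 · 11.
In a cyclic group of order 330, there are φ(d) elements of order d for each divisor d of 330, and zero for non-divisors.
110 = 2 · 5 · 11 divides 330, and φ(110) = 40.

40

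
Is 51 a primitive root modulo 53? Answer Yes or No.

Yes

φ(53) = 53 − 1 = 52 = 2^2 · 13.
It suffices to check that the order of 51 is not a proper divisor of 52: compute 51^(52/q) for q ∈ {2, 13}.
51^26 ≡ 52 (mod 53)  [q = 2: ≢ 1 ✓]
51^4 ≡ 16 (mod 53)  [q = 13: ≢ 1 ✓]
None equal 1, so ord_53(51) = 52: 51 is a primitive root.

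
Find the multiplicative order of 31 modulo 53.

By Lagrange's theorem, ord_53(31) divides φ(53) = 53 − 1 = 52 = 2^2 · 13.
Divisors of 52: 1, 2, 4, 13, 26, 52.
Test each divisor d:
31^1 ≡ 31
31^2 ≡ 7
31^4 ≡ 49
31^13 ≡ 30
31^26 ≡ 52
31^52 ≡ 1
Hence ord(31) = 52.

52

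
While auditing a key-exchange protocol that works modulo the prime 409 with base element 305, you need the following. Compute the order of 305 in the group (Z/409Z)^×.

ord(305) | φ(409) = 409 − 1 = 408 = 2^3 · 3 · 17.
Divisors of 408: 1, 2, 3, 4, 6, 8, 12, 17, 24, 34, 51, 68, 102, 136, 204, 408.
Evaluate successive powers at the divisors of 408:
305^1 ≡ 305 (mod 409)
305^2 ≡ 182 (mod 409)
305^3 ≡ 295 (mod 409)
305^4 ≡ 404 (mod 409)
305^6 ≡ 317 (mod 409)
305^8 ≡ 25 (mod 409)
305^12 ≡ 284 (mod 409)
305^17 ≡ 31 (mod 409)
305^24 ≡ 83 (mod 409)
305^34 ≡ 143 (mod 409)
305^51 ≡ 343 (mod 409)
305^68 ≡ 408 (mod 409)
305^102 ≡ 266 (mod 409)
305^136 ≡ 1 (mod 409) ✓
So ord_409(305) = 136.

136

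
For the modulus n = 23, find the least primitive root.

φ(23) = 23 − 1 = 22 = 2 · 11.
Test candidates g = 2, 3, … against the prime factors q ∈ {2, 11} of φ(23): g is a generator iff g^(22/q) ≢ 1 for every such q.
g = 2: 2^11 ≡ 1 — hits 1, so not a primitive root.
g = 3: 3^11 ≡ 1 — hits 1, so not a primitive root.
g = 4: 4^11 ≡ 1 — hits 1, so not a primitive root.
g = 5: 5^11 ≡ 22; 5^2 ≡ 2 — none is 1, so 5 is a primitive root.
Hence the least primitive root of 23 is 5.

5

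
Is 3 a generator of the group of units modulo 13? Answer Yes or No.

φ(13) = 13 − 1 = 12 = 2^2 · 3.
An element g generates (Z/13Z)^× iff g^(12/q) ≢ 1 (mod 13) for each prime q ∈ {2, 3}.
3^6 ≡ 1 (mod 13)  [q = 2: ≡ 1 ✗]
3^4 ≡ 3 (mod 13)  [q = 3: ≢ 1 ✓]
3^6 ≡ 1 shows ord(3) | 6, strictly less than φ(13); not a primitive root.

No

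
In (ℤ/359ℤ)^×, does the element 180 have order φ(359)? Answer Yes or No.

No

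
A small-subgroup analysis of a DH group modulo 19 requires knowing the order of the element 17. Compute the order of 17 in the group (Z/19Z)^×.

9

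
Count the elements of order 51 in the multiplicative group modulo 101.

φ(101) = 101 − 1 = 100 = 2^2 · 5^2.
In a cyclic group of order 100, there are φ(d) elements of order d for each divisor d of 100, and zero for non-divisors.
Since 51 ∤ 100, the count is 0.

0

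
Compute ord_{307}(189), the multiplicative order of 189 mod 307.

306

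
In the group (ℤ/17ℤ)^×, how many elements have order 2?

φ(17) = 17 − 1 = 16 = 2^4.
In a cyclic group of order 16, there are φ(d) elements of order d for each divisor d of 16, and zero for non-divisors.
2 | 16, and φ(2) = 2 − 1 = 1.

1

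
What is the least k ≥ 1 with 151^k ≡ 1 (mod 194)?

24

The order of 151 must divide φ(194) = φ(2)·φ(97) = 1·96 = 96 = 2^5 · 3.
Divisors of 96: 1, 2, 3, 4, 6, 8, 12, 16, 24, 32, 48, 96.
Compute 151^d (mod 194) for the divisors d until we hit 1:
151^1 ≡ 151 (mod 194)
151^2 ≡ 103 (mod 194)
151^3 ≡ 33 (mod 194)
151^4 ≡ 133 (mod 194)
151^6 ≡ 119 (mod 194)
151^8 ≡ 35 (mod 194)
151^12 ≡ 193 (mod 194)
151^16 ≡ 61 (mod 194)
151^24 ≡ 1 (mod 194) ✓
Therefore the multiplicative order of 151 modulo 194 is 24.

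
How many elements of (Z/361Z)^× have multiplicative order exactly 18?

6

φ(361) = φ(19^2) = 19·(19−1) = 342 = 2 · 3^2 · 19.
In a cyclic group of order 342, there are φ(d) elements of order d for each divisor d of 342, and zero for non-divisors.
18 = 2 · 3^2 divides 342, and φ(18) = 6.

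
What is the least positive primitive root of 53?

2

φ(53) = 53 − 1 = 52 = 2^2 · 13.
g is a primitive root iff g^(52/q) ≢ 1 (mod 53) for each prime q ∈ {2, 13}.
g = 2: 2^26 ≡ 52; 2^4 ≡ 16 — none is 1, so 2 is a primitive root.
The smallest primitive root modulo 53 is 2.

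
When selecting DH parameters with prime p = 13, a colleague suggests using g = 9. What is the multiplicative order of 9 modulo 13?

3

By Lagrange's theorem, ord_13(9) divides φ(13) = 13 − 1 = 12 = 2^2 · 3.
Divisors of 12: 1, 2, 3, 4, 6, 12.
Test each divisor d:
9^1 ≡ 9 (mod 13)
9^2 ≡ 3 (mod 13)
9^3 ≡ 1 (mod 13) ✓
So ord_13(9) = 3.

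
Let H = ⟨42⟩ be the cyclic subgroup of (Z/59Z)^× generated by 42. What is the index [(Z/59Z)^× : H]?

1

ord(42) | φ(59) = 59 − 1 = 58 = 2 · 29.
Divisors of 58: 1, 2, 29, 58.
Check 42^d mod 59 for each divisor in increasing order:
42^1 ≡ 42 (mod 59)
42^2 ≡ 53 (mod 59)
42^29 ≡ 58 (mod 59)
42^58 ≡ 1 (mod 59) ✓
So ord_59(42) = 58, hence |⟨42⟩| = 58.
[(Z/59Z)^× : ⟨42⟩] = 58/58 = 1.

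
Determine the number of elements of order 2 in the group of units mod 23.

1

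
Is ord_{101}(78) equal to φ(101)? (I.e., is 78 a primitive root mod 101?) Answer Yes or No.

No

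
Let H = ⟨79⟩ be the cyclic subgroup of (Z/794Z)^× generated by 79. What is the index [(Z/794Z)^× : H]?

Since 79 ∈ (Z/794Z)^×, its order divides φ(794) = φ(2)·φ(397) = 1·396 = 396 = 2^2 · 3^2 · 11.
Divisors of 396: 1, 2, 3, 4, 6, 9, 11, 12, 18, 22, 33, 36, 44, 66, 99, 132, 198, 396.
Check 79^d mod 794 for each divisor in increasing order:
79^1 ≡ 79 (mod 794)
79^2 ≡ 683 (mod 794)
79^3 ≡ 759 (mod 794)
79^4 ≡ 411 (mod 794)
79^6 ≡ 431 (mod 794)
79^9 ≡ 1 (mod 794) ✓
The order of 79 is 9, so the subgroup it generates has 9 elements.
[(Z/794Z)^× : ⟨79⟩] = 396/9 = 44.

44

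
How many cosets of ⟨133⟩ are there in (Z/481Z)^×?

12

By Lagrange's theorem, ord_481(133) divides φ(481) = φ(13·37) = (13−1)·(37−1) = 12·36 = 432 = 2^4 · 3^3.
Divisors of 432: 1, 2, 3, 4, 6, 8, 9, 12, 16, 18, 24, 27, 36, 48, 54, 72, 108, 144, 216, 432.
Test each divisor d:
133^1 ≡ 133 (mod 481)
133^2 ≡ 373 (mod 481)
133^3 ≡ 66 (mod 481)
133^4 ≡ 120 (mod 481)
133^6 ≡ 27 (mod 481)
133^8 ≡ 451 (mod 481)
133^9 ≡ 339 (mod 481)
133^12 ≡ 248 (mod 481)
133^16 ≡ 419 (mod 481)
133^18 ≡ 443 (mod 481)
133^24 ≡ 417 (mod 481)
133^27 ≡ 105 (mod 481)
133^36 ≡ 1 (mod 481) ✓
So ord_481(133) = 36, hence |⟨133⟩| = 36.
Index = |(Z/481Z)^×| / |⟨133⟩| = 432 / 36 = 12.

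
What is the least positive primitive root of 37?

2

φ(37) = 37 − 1 = 36 = 2^2 · 3^2.
g is a primitive root iff g^(36/q) ≢ 1 (mod 37) for each prime q ∈ {2, 3}.
g = 2: 2^18 ≡ 36; 2^12 ≡ 26 — none is 1, so 2 is a primitive root.
The smallest primitive root modulo 37 is 2.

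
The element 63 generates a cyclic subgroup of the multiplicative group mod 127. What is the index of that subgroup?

By Lagrange's theorem, ord_127(63) divides φ(127) = 127 − 1 = 126 = 2 · 3^2 · 7.
Divisors of 126: 1, 2, 3, 6, 7, 9, 14, 18, 21, 42, 63, 126.
Evaluate successive powers at the divisors of 126:
63^1 ≡ 63 (mod 127)
63^2 ≡ 32 (mod 127)
63^3 ≡ 111 (mod 127)
63^6 ≡ 2 (mod 127)
63^7 ≡ 126 (mod 127)
63^9 ≡ 95 (mod 127)
63^14 ≡ 1 (mod 127) ✓
Thus |⟨63⟩| = ord(63) = 14.
Index = |(Z/127Z)^×| / |⟨63⟩| = 126 / 14 = 9.

9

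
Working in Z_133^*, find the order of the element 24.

By Lagrange's theorem, ord_133(24) divides φ(133) = φ(7·19) = (7−1)·(19−1) = 6·18 = 108 = 2^2 · 3^3.
Divisors of 108: 1, 2, 3, 4, 6, 9, 12, 18, 27, 36, 54, 108.
Evaluate successive powers at the divisors of 108:
24^1 ≡ 24 (mod 133)
24^2 ≡ 44 (mod 133)
24^3 ≡ 125 (mod 133)
24^4 ≡ 74 (mod 133)
24^6 ≡ 64 (mod 133)
24^9 ≡ 20 (mod 133)
24^12 ≡ 106 (mod 133)
24^18 ≡ 1 (mod 133) ✓
So ord_133(24) = 18.

18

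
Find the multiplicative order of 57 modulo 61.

15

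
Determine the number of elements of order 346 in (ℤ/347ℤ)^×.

172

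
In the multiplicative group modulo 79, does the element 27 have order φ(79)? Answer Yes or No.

No

φ(79) = 79 − 1 = 78 = 2 · 3 · 13.
An element g generates (Z/79Z)^× iff g^(78/q) ≢ 1 (mod 79) for each prime q ∈ {2, 3, 13}.
27^39 ≡ 78 (mod 79)  [q = 2: ≢ 1 ✓]
27^26 ≡ 1 (mod 79)  [q = 3: ≡ 1 ✗]
27^6 ≡ 65 (mod 79)  [q = 13: ≢ 1 ✓]
27^26 ≡ 1 shows ord(27) | 26, strictly less than φ(79); not a primitive root.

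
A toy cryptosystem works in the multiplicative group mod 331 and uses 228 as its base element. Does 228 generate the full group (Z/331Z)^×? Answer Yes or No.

Yes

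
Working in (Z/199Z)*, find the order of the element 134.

198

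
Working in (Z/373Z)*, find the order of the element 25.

ord(25) | φ(373) = 373 − 1 = 372 = 2^2 · 3 · 31.
Divisors of 372: 1, 2, 3, 4, 6, 12, 31, 62, 93, 124, 186, 372.
Evaluate successive powers at the divisors of 372:
25^1 ≡ 25 (mod 373)
25^2 ≡ 252 (mod 373)
25^3 ≡ 332 (mod 373)
25^4 ≡ 94 (mod 373)
25^6 ≡ 189 (mod 373)
25^12 ≡ 286 (mod 373)
25^31 ≡ 285 (mod 373)
25^62 ≡ 284 (mod 373)
25^93 ≡ 372 (mod 373)
25^124 ≡ 88 (mod 373)
25^186 ≡ 1 (mod 373) ✓
Therefore the multiplicative order of 25 modulo 373 is 186.

186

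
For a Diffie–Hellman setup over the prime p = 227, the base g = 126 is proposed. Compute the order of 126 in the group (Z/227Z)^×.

226

The order of 126 must divide φ(227) = 227 − 1 = 226 = 2 · 113.
Divisors of 226: 1, 2, 113, 226.
Check 126^d mod 227 for each divisor in increasing order:
126^1 ≡ 126
126^2 ≡ 213
126^113 ≡ 226
126^226 ≡ 1
Therefore the multiplicative order of 126 modulo 227 is 226.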